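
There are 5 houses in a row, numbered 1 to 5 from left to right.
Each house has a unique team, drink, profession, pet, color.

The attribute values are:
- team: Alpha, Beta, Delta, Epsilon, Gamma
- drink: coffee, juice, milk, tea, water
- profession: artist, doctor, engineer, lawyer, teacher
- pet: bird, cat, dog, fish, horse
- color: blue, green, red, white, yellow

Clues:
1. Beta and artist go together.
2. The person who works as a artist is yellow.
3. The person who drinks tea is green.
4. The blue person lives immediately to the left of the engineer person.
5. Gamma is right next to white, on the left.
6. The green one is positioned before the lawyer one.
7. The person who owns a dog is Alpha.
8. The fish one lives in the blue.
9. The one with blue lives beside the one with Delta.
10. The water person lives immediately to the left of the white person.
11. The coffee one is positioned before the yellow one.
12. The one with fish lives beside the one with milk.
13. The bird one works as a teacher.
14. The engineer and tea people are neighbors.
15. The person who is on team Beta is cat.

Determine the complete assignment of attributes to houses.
Solution:

House | Team | Drink | Profession | Pet | Color
-----------------------------------------------
  1   | Gamma | water | doctor | fish | blue
  2   | Delta | milk | engineer | horse | white
  3   | Epsilon | tea | teacher | bird | green
  4   | Alpha | coffee | lawyer | dog | red
  5   | Beta | juice | artist | cat | yellow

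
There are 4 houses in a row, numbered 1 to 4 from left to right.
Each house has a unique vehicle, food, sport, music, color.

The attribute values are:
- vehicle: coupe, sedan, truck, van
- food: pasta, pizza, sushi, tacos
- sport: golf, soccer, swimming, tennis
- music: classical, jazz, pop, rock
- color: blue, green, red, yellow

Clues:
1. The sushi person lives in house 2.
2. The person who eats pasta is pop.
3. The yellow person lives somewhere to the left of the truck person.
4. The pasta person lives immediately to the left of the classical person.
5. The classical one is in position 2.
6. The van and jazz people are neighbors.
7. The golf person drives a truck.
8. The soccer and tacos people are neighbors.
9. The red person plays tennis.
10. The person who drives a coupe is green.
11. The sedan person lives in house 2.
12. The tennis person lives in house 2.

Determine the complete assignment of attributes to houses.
Solution:

House | Vehicle | Food | Sport | Music | Color
----------------------------------------------
  1   | coupe | pasta | swimming | pop | green
  2   | sedan | sushi | tennis | classical | red
  3   | van | pizza | soccer | rock | yellow
  4   | truck | tacos | golf | jazz | blue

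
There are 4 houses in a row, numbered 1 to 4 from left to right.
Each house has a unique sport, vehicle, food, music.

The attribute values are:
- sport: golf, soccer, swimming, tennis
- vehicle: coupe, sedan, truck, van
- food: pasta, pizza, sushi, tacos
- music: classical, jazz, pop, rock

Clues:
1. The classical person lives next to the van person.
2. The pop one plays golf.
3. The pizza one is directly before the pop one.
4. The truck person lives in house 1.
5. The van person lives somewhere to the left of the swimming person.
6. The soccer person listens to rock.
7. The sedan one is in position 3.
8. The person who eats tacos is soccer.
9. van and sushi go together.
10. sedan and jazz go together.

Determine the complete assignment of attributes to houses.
Solution:

House | Sport | Vehicle | Food | Music
--------------------------------------
  1   | tennis | truck | pizza | classical
  2   | golf | van | sushi | pop
  3   | swimming | sedan | pasta | jazz
  4   | soccer | coupe | tacos | rock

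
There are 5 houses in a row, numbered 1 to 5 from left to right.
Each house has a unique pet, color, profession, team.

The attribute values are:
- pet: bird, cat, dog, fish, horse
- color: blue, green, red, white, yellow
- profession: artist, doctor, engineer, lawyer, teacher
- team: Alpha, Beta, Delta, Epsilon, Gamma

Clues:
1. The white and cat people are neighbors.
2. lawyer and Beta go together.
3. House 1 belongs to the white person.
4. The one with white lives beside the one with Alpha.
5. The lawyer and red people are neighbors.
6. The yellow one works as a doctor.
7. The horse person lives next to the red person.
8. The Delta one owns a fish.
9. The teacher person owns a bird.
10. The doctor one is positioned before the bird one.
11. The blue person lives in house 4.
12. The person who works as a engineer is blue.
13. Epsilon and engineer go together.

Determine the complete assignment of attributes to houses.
Solution:

House | Pet | Color | Profession | Team
---------------------------------------
  1   | horse | white | lawyer | Beta
  2   | cat | red | artist | Alpha
  3   | fish | yellow | doctor | Delta
  4   | dog | blue | engineer | Epsilon
  5   | bird | green | teacher | Gamma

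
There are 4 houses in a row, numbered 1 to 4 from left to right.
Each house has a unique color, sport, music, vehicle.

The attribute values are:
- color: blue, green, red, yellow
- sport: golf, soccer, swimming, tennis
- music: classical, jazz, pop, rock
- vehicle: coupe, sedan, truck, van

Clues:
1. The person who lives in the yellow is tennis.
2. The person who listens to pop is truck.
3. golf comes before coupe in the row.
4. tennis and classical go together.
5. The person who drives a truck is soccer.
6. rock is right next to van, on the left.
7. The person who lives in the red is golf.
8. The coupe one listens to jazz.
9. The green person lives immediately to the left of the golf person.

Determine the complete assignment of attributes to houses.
Solution:

House | Color | Sport | Music | Vehicle
---------------------------------------
  1   | green | soccer | pop | truck
  2   | red | golf | rock | sedan
  3   | yellow | tennis | classical | van
  4   | blue | swimming | jazz | coupe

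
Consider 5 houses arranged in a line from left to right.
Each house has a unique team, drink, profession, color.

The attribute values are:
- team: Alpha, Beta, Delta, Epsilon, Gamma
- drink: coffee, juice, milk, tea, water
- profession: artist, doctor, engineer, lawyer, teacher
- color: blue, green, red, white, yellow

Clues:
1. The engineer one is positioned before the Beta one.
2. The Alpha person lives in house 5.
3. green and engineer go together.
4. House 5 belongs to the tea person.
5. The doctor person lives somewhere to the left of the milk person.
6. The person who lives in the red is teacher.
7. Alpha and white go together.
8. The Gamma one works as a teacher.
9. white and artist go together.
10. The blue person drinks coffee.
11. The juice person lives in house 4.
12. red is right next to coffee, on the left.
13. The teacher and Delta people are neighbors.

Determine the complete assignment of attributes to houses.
Solution:

House | Team | Drink | Profession | Color
-----------------------------------------
  1   | Gamma | water | teacher | red
  2   | Delta | coffee | doctor | blue
  3   | Epsilon | milk | engineer | green
  4   | Beta | juice | lawyer | yellow
  5   | Alpha | tea | artist | white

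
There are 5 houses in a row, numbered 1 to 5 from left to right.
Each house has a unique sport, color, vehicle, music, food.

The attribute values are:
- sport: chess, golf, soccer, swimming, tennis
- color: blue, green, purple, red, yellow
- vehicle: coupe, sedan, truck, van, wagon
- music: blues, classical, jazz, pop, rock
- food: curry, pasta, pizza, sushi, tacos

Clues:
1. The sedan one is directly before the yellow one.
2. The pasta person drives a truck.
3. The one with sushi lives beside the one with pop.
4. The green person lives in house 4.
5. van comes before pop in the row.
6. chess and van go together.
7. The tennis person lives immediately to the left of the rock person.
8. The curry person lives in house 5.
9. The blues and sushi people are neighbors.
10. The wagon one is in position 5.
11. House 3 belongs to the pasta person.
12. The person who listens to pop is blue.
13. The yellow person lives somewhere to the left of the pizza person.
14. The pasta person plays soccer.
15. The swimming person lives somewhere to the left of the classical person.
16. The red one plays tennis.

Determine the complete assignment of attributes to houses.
Solution:

House | Sport | Color | Vehicle | Music | Food
----------------------------------------------
  1   | tennis | red | sedan | blues | tacos
  2   | chess | yellow | van | rock | sushi
  3   | soccer | blue | truck | pop | pasta
  4   | swimming | green | coupe | jazz | pizza
  5   | golf | purple | wagon | classical | curry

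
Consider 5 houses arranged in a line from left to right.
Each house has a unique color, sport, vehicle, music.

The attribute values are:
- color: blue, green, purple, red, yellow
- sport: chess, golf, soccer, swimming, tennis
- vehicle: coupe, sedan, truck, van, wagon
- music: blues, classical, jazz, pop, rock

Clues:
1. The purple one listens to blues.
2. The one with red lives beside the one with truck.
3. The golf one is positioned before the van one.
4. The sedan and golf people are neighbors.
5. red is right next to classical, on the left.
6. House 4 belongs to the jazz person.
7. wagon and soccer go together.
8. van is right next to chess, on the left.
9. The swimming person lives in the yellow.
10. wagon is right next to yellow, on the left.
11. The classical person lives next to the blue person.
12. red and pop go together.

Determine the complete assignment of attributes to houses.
Solution:

House | Color | Sport | Vehicle | Music
---------------------------------------
  1   | red | tennis | sedan | pop
  2   | green | golf | truck | classical
  3   | blue | soccer | wagon | rock
  4   | yellow | swimming | van | jazz
  5   | purple | chess | coupe | blues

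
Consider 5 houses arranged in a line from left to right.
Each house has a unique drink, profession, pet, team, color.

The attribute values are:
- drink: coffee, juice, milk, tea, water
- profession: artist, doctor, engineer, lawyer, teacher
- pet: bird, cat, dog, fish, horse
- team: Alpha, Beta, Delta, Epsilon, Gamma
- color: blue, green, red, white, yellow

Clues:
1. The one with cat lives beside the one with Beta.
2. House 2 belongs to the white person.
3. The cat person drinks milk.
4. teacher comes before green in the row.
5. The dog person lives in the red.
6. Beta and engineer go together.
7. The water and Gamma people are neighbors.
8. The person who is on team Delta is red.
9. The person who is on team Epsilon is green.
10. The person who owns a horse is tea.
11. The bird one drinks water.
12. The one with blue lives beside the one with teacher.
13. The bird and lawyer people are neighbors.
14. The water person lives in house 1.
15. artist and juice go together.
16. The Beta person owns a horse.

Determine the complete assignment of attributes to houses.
Solution:

House | Drink | Profession | Pet | Team | Color
-----------------------------------------------
  1   | water | doctor | bird | Alpha | yellow
  2   | milk | lawyer | cat | Gamma | white
  3   | tea | engineer | horse | Beta | blue
  4   | coffee | teacher | dog | Delta | red
  5   | juice | artist | fish | Epsilon | green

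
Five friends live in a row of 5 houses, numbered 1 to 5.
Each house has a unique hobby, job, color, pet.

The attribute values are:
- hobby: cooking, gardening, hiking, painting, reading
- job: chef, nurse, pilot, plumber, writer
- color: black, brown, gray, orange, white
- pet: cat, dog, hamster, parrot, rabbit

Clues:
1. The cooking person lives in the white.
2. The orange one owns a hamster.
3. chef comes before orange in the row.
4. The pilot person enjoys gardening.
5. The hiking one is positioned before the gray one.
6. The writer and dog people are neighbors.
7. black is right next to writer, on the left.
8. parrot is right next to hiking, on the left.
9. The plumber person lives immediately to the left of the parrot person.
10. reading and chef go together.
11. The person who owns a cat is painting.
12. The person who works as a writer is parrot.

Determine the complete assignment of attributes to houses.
Solution:

House | Hobby | Job | Color | Pet
---------------------------------
  1   | painting | plumber | black | cat
  2   | cooking | writer | white | parrot
  3   | hiking | nurse | brown | dog
  4   | reading | chef | gray | rabbit
  5   | gardening | pilot | orange | hamster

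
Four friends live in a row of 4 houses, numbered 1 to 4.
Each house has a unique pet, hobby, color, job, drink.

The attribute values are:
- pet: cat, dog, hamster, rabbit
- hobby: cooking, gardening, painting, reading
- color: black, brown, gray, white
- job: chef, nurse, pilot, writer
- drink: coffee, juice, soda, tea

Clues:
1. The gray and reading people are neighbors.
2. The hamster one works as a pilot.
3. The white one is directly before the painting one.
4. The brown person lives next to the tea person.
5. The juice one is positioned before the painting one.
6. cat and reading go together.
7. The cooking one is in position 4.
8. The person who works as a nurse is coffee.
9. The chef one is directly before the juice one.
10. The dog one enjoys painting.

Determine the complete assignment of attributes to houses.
Solution:

House | Pet | Hobby | Color | Job | Drink
-----------------------------------------
  1   | rabbit | gardening | gray | chef | soda
  2   | cat | reading | white | writer | juice
  3   | dog | painting | brown | nurse | coffee
  4   | hamster | cooking | black | pilot | tea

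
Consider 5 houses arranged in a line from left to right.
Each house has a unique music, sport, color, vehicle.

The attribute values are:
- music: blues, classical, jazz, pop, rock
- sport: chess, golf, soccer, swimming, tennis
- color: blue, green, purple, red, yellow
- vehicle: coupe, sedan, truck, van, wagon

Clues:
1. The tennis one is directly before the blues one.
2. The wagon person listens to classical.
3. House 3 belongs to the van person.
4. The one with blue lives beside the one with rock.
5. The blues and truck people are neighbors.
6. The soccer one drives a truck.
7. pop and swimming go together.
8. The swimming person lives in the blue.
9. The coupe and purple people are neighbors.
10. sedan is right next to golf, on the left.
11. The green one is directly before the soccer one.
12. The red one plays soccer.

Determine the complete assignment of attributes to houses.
Solution:

House | Music | Sport | Color | Vehicle
---------------------------------------
  1   | pop | swimming | blue | coupe
  2   | rock | tennis | purple | sedan
  3   | blues | golf | green | van
  4   | jazz | soccer | red | truck
  5   | classical | chess | yellow | wagon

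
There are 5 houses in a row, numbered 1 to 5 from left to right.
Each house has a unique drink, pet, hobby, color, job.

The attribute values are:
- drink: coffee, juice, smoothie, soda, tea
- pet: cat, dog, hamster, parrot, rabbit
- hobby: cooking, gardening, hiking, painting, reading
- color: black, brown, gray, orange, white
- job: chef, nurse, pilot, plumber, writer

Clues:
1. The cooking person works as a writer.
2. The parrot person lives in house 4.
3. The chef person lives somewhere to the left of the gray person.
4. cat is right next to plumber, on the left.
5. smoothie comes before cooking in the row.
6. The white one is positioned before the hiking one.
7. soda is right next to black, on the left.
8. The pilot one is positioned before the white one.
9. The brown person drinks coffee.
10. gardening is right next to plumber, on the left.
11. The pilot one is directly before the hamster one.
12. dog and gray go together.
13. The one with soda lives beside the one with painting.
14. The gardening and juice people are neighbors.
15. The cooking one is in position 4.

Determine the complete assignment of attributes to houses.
Solution:

House | Drink | Pet | Hobby | Color | Job
-----------------------------------------
  1   | soda | cat | gardening | orange | pilot
  2   | juice | hamster | painting | black | plumber
  3   | smoothie | rabbit | reading | white | chef
  4   | coffee | parrot | cooking | brown | writer
  5   | tea | dog | hiking | gray | nurse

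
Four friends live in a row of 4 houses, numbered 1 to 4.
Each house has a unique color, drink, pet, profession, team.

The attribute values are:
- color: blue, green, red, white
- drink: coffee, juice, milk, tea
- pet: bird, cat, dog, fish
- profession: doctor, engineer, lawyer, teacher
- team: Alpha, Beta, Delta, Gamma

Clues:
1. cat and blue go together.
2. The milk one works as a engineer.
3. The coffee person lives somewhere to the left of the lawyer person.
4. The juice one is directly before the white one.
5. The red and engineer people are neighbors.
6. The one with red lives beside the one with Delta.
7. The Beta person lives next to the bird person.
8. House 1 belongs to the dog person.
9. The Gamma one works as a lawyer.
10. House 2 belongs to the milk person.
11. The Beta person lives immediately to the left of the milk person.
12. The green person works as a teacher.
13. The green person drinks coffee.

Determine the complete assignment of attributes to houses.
Solution:

House | Color | Drink | Pet | Profession | Team
-----------------------------------------------
  1   | red | juice | dog | doctor | Beta
  2   | white | milk | bird | engineer | Delta
  3   | green | coffee | fish | teacher | Alpha
  4   | blue | tea | cat | lawyer | Gamma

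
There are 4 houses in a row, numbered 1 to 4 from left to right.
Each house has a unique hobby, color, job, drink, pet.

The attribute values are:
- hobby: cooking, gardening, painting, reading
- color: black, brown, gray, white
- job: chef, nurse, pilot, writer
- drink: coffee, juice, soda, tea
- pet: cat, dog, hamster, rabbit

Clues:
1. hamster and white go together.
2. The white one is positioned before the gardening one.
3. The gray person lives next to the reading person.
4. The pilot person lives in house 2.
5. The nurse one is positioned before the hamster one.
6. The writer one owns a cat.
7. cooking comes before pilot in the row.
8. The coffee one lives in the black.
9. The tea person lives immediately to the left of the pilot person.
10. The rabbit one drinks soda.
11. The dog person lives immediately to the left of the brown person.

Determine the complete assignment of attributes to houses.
Solution:

House | Hobby | Color | Job | Drink | Pet
-----------------------------------------
  1   | cooking | gray | nurse | tea | dog
  2   | reading | brown | pilot | soda | rabbit
  3   | painting | white | chef | juice | hamster
  4   | gardening | black | writer | coffee | cat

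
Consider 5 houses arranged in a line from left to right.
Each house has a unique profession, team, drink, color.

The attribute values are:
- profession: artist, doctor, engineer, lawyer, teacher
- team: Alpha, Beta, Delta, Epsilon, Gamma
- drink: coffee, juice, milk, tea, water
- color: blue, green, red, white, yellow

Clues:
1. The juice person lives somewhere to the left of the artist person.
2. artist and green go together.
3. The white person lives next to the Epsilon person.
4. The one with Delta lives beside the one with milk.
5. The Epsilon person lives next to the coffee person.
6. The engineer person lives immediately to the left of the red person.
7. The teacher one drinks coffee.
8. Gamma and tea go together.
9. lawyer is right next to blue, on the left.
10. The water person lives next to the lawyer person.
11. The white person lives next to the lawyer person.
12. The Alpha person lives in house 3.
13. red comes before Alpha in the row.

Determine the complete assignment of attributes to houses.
Solution:

House | Profession | Team | Drink | Color
-----------------------------------------
  1   | engineer | Delta | water | white
  2   | lawyer | Epsilon | milk | red
  3   | teacher | Alpha | coffee | blue
  4   | doctor | Beta | juice | yellow
  5   | artist | Gamma | tea | green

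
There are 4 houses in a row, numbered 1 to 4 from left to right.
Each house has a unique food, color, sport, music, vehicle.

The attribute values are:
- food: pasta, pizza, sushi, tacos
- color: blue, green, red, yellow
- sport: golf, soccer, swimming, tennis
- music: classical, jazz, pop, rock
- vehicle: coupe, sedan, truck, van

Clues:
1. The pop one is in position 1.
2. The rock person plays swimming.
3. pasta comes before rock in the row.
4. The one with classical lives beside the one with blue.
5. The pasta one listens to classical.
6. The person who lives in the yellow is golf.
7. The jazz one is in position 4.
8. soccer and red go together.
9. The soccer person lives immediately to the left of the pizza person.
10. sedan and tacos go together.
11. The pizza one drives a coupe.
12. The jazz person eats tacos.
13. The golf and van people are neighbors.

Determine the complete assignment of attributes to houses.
Solution:

House | Food | Color | Sport | Music | Vehicle
----------------------------------------------
  1   | sushi | yellow | golf | pop | truck
  2   | pasta | red | soccer | classical | van
  3   | pizza | blue | swimming | rock | coupe
  4   | tacos | green | tennis | jazz | sedan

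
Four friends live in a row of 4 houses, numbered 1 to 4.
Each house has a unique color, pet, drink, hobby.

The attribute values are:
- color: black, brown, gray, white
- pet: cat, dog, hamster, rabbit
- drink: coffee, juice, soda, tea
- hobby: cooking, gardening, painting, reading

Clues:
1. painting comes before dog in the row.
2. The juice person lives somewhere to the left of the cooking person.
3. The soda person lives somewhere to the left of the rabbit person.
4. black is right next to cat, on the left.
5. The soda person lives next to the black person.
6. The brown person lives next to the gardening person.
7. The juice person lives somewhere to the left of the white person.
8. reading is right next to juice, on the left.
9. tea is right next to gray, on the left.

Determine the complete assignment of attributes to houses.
Solution:

House | Color | Pet | Drink | Hobby
-----------------------------------
  1   | brown | hamster | soda | reading
  2   | black | rabbit | juice | gardening
  3   | white | cat | tea | painting
  4   | gray | dog | coffee | cooking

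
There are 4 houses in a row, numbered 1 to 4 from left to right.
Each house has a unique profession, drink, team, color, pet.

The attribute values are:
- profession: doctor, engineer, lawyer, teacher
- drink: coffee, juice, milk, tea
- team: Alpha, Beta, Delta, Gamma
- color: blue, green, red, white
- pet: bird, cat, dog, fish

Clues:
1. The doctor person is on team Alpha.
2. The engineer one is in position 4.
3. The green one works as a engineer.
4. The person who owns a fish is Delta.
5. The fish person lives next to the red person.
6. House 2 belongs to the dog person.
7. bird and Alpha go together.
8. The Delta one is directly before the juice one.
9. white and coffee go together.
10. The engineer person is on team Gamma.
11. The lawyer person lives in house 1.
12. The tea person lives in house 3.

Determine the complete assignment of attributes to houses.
Solution:

House | Profession | Drink | Team | Color | Pet
-----------------------------------------------
  1   | lawyer | coffee | Delta | white | fish
  2   | teacher | juice | Beta | red | dog
  3   | doctor | tea | Alpha | blue | bird
  4   | engineer | milk | Gamma | green | cat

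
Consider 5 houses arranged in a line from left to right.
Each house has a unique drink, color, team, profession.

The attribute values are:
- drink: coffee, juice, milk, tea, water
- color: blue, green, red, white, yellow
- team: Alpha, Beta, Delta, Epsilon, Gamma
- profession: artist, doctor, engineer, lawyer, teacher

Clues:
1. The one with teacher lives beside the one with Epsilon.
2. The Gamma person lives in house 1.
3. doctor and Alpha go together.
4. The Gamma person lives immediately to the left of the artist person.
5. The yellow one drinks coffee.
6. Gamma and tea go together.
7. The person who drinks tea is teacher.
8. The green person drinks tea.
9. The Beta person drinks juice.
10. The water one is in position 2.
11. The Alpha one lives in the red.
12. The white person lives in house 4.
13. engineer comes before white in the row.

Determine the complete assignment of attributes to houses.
Solution:

House | Drink | Color | Team | Profession
-----------------------------------------
  1   | tea | green | Gamma | teacher
  2   | water | blue | Epsilon | artist
  3   | coffee | yellow | Delta | engineer
  4   | juice | white | Beta | lawyer
  5   | milk | red | Alpha | doctor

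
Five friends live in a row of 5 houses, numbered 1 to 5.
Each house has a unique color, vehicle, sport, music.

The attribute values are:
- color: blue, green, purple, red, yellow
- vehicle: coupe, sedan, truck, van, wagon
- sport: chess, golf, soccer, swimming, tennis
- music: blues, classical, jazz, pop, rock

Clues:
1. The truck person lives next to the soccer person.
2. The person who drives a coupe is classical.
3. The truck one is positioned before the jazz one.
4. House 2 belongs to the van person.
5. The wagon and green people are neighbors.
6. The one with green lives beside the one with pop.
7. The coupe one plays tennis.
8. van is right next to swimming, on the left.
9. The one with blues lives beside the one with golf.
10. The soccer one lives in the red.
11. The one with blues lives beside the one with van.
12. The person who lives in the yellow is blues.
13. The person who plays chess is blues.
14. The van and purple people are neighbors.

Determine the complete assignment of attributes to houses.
Solution:

House | Color | Vehicle | Sport | Music
---------------------------------------
  1   | yellow | wagon | chess | blues
  2   | green | van | golf | rock
  3   | purple | truck | swimming | pop
  4   | red | sedan | soccer | jazz
  5   | blue | coupe | tennis | classical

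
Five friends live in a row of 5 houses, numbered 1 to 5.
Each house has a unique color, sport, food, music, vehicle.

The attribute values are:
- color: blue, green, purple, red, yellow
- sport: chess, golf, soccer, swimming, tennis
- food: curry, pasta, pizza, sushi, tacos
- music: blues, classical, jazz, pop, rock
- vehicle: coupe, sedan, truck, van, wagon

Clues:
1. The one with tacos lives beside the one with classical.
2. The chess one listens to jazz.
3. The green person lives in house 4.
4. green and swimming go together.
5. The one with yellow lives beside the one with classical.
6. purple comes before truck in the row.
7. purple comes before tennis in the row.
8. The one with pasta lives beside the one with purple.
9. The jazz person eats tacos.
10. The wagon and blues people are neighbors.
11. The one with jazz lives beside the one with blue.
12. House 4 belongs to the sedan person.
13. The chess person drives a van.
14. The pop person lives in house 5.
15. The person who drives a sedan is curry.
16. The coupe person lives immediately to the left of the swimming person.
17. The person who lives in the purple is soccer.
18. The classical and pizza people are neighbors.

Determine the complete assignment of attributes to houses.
Solution:

House | Color | Sport | Food | Music | Vehicle
----------------------------------------------
  1   | yellow | chess | tacos | jazz | van
  2   | blue | golf | pasta | classical | wagon
  3   | purple | soccer | pizza | blues | coupe
  4   | green | swimming | curry | rock | sedan
  5   | red | tennis | sushi | pop | truck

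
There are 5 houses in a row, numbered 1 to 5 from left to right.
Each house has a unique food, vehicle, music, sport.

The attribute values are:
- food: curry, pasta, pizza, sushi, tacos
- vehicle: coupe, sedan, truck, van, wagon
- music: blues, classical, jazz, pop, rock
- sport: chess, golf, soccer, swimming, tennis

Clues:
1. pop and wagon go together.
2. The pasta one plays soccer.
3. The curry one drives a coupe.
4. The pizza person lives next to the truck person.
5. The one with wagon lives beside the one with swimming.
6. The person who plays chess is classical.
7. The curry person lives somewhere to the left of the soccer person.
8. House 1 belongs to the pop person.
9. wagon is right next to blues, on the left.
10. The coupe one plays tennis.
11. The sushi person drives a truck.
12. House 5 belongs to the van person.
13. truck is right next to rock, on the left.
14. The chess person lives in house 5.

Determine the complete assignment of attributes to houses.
Solution:

House | Food | Vehicle | Music | Sport
--------------------------------------
  1   | pizza | wagon | pop | golf
  2   | sushi | truck | blues | swimming
  3   | curry | coupe | rock | tennis
  4   | pasta | sedan | jazz | soccer
  5   | tacos | van | classical | chess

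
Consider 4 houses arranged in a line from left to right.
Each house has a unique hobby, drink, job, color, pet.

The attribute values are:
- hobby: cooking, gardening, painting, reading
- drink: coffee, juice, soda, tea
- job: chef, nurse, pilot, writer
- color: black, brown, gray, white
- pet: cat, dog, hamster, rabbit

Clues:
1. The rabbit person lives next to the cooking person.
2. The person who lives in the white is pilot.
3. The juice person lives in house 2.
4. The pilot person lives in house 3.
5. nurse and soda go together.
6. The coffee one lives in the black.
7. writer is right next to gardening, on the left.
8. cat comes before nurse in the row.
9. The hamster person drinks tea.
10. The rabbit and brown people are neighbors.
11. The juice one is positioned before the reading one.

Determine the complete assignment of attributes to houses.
Solution:

House | Hobby | Drink | Job | Color | Pet
-----------------------------------------
  1   | painting | coffee | chef | black | rabbit
  2   | cooking | juice | writer | brown | cat
  3   | gardening | tea | pilot | white | hamster
  4   | reading | soda | nurse | gray | dog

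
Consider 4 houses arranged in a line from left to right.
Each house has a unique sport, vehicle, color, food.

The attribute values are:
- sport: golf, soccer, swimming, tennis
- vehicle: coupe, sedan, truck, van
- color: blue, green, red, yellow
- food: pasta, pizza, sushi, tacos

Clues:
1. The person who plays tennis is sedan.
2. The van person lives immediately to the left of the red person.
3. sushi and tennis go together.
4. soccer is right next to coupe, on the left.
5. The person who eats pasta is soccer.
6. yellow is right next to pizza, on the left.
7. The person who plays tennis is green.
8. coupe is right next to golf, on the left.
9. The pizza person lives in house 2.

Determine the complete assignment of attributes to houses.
Solution:

House | Sport | Vehicle | Color | Food
--------------------------------------
  1   | soccer | van | yellow | pasta
  2   | swimming | coupe | red | pizza
  3   | golf | truck | blue | tacos
  4   | tennis | sedan | green | sushi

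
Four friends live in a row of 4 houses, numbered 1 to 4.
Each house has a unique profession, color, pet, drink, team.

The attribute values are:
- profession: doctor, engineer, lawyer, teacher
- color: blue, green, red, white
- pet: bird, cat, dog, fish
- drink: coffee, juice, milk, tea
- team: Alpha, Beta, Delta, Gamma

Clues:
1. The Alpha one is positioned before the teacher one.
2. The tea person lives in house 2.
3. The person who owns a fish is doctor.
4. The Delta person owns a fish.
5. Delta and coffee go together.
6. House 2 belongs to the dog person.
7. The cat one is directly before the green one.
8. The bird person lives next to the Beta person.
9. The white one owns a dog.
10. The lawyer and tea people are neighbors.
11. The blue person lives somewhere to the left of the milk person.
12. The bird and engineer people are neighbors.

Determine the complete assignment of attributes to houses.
Solution:

House | Profession | Color | Pet | Drink | Team
-----------------------------------------------
  1   | lawyer | blue | bird | juice | Alpha
  2   | engineer | white | dog | tea | Beta
  3   | teacher | red | cat | milk | Gamma
  4   | doctor | green | fish | coffee | Delta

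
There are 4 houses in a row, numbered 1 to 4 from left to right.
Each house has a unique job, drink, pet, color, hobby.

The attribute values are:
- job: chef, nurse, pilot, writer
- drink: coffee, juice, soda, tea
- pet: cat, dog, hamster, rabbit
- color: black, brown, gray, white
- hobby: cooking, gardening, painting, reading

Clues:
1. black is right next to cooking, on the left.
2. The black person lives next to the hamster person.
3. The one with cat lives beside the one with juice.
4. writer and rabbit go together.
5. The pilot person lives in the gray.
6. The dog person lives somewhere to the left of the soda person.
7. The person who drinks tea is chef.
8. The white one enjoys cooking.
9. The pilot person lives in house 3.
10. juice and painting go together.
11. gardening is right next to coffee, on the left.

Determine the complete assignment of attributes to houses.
Solution:

House | Job | Drink | Pet | Color | Hobby
-----------------------------------------
  1   | chef | tea | dog | black | gardening
  2   | nurse | coffee | hamster | white | cooking
  3   | pilot | soda | cat | gray | reading
  4   | writer | juice | rabbit | brown | painting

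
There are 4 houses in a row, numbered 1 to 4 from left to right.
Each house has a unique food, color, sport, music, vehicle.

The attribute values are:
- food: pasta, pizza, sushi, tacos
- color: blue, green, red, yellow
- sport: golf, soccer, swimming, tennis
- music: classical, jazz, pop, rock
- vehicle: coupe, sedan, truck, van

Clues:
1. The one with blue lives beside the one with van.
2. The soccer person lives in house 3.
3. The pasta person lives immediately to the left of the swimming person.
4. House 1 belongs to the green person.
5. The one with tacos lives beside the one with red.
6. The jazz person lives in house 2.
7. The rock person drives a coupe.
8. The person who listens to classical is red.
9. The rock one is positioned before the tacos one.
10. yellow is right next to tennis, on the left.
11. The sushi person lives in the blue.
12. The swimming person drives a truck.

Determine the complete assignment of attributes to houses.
Solution:

House | Food | Color | Sport | Music | Vehicle
----------------------------------------------
  1   | pasta | green | golf | rock | coupe
  2   | sushi | blue | swimming | jazz | truck
  3   | tacos | yellow | soccer | pop | van
  4   | pizza | red | tennis | classical | sedan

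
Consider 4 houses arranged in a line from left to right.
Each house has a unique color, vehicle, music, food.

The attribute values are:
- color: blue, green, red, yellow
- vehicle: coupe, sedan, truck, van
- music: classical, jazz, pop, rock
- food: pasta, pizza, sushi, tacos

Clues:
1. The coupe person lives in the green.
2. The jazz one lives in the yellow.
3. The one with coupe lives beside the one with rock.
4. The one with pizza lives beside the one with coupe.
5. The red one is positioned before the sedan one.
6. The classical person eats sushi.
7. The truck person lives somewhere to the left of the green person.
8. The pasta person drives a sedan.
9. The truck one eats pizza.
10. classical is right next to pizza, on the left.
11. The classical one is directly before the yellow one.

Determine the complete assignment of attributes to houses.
Solution:

House | Color | Vehicle | Music | Food
--------------------------------------
  1   | red | van | classical | sushi
  2   | yellow | truck | jazz | pizza
  3   | green | coupe | pop | tacos
  4   | blue | sedan | rock | pasta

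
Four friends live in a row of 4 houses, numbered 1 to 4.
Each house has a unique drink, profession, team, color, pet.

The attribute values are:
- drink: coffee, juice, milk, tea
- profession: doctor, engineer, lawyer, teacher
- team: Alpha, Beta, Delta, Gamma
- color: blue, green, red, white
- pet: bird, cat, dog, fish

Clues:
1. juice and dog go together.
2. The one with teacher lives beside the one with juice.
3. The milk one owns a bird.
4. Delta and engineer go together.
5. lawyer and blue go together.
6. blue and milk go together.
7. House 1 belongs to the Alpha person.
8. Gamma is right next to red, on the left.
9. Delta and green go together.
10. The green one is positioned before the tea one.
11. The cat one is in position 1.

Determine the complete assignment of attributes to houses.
Solution:

House | Drink | Profession | Team | Color | Pet
-----------------------------------------------
  1   | coffee | teacher | Alpha | white | cat
  2   | juice | engineer | Delta | green | dog
  3   | milk | lawyer | Gamma | blue | bird
  4   | tea | doctor | Beta | red | fish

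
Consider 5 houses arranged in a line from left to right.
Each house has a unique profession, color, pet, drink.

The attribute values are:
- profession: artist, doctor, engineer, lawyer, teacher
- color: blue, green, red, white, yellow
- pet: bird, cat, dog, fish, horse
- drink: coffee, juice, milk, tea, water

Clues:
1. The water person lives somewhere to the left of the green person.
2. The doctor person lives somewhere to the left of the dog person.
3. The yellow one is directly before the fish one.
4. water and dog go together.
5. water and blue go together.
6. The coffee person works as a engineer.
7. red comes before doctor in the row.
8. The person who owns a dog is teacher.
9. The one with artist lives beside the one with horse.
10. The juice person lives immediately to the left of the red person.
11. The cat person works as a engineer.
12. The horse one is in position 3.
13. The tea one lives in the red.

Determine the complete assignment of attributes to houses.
Solution:

House | Profession | Color | Pet | Drink
----------------------------------------
  1   | lawyer | yellow | bird | juice
  2   | artist | red | fish | tea
  3   | doctor | white | horse | milk
  4   | teacher | blue | dog | water
  5   | engineer | green | cat | coffee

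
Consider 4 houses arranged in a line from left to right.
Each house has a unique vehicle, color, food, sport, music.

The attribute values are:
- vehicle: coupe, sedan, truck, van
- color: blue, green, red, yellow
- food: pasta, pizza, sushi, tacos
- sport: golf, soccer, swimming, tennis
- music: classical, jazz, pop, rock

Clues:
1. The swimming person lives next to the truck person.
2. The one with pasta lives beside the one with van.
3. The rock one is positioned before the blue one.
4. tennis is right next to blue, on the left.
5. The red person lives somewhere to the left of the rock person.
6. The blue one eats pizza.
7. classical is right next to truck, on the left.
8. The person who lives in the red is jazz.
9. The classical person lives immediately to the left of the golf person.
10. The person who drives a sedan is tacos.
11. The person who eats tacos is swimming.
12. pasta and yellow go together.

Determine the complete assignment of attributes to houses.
Solution:

House | Vehicle | Color | Food | Sport | Music
----------------------------------------------
  1   | sedan | green | tacos | swimming | classical
  2   | truck | red | sushi | golf | jazz
  3   | coupe | yellow | pasta | tennis | rock
  4   | van | blue | pizza | soccer | pop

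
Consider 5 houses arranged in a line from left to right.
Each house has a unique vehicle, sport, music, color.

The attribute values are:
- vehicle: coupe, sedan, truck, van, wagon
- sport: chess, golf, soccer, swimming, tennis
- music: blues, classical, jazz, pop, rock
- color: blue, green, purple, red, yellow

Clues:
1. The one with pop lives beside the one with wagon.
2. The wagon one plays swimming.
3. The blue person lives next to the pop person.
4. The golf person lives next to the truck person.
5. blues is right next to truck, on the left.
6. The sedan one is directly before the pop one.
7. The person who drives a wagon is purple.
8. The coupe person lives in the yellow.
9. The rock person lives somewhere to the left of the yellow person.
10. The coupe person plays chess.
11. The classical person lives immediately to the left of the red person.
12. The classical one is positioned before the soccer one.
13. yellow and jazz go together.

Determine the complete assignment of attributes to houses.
Solution:

House | Vehicle | Sport | Music | Color
---------------------------------------
  1   | sedan | golf | blues | blue
  2   | truck | tennis | pop | green
  3   | wagon | swimming | classical | purple
  4   | van | soccer | rock | red
  5   | coupe | chess | jazz | yellow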